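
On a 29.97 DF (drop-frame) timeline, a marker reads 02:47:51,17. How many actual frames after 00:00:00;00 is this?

301845

As if non-drop at 30 labels/s: (2 × 3600 + 47 × 60 + 51) × 30 + 17 = 302147.
Minute boundaries passed: 167; those not divisible by 10: 167 − 16 = 151; dropped labels = 2 × 151 = 302.
Actual frame index = 302147 − 302 = 301845.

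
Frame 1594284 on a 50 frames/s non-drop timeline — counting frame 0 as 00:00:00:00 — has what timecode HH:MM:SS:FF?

1594284 ÷ 50 = 31885 full seconds, remainder 34 frames.
31885 s = 8 h 51 min 25 s.
Timecode: 08:51:25:34.

08:51:25:34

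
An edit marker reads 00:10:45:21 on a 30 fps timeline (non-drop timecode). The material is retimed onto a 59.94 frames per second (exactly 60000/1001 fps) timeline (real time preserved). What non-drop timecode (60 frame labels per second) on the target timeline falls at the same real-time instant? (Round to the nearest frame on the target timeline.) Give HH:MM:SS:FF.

Source frame index: (0×3600 + 10×60 + 45) × 30 + 21 = 19371.
Real time: 19371 / (30) = 6457/10 s.
Target frame: (6457/10) × (60000/1001) = 3522000/91 ≈ 38703.297 → 38703.
At 60 labels/s: frame 38703 → 00:10:45:03.

00:10:45:03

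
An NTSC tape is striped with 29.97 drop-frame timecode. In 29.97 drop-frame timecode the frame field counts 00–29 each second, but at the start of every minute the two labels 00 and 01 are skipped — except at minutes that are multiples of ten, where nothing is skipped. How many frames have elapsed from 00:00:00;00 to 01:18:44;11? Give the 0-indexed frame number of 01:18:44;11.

141589

As if non-drop at 30 labels/s: (1 × 3600 + 18 × 60 + 44) × 30 + 11 = 141731.
Minute boundaries passed: 78; those not divisible by 10: 78 − 7 = 71; dropped labels = 2 × 71 = 142.
Actual frame index = 141731 − 142 = 141589.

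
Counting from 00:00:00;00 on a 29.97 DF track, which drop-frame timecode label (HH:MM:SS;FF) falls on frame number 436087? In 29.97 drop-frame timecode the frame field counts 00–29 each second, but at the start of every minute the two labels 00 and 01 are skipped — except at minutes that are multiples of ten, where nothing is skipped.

04:02:30;23

Ten DF minutes hold 17982 frames, so frame 436087 lies in block 24 (frames 431568–449549) with 4519 frames into that block.
The block's first minute is 1800 frames and the rest 1798 each; 4519 frames reaches minute 2, so 24 × 18 + 2 × 2 = 436 labels have been skipped so far.
Adding those back, label number 436087 + 436 = 436523 at 30 labels/s is 14550 s + 23 f = 4 h 2 min 30 s frame 23, i.e. 04:02:30;23.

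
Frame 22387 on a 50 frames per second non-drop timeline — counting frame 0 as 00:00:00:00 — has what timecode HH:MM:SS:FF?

00:07:27:37

22387 ÷ 50 = 447 full seconds, remainder 37 frames.
447 s = 0 h 7 min 27 s.
Timecode: 00:07:27:37.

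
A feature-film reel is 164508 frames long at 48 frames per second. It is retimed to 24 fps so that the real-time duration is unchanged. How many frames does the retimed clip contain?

Target frames = source frames × (target rate / source rate) = 164508 × (24)/(48) = 164508 × 1/2 = 82254.

82254 frames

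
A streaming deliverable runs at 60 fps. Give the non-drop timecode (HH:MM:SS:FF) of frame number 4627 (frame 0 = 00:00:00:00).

00:01:17:07

4627 ÷ 60 = 77 full seconds, remainder 7 frames.
77 s = 0 h 1 min 17 s.
Timecode: 00:01:17:07.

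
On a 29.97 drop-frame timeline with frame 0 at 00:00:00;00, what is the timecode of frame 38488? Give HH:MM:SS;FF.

Each 10-minute DF block holds 10 × 60 × 30 − 9 × 2 = 17982 frames. 38488 ÷ 17982 → 2 full blocks, remainder 2524.
Within the partial block the first minute is 1800 frames and each further minute 1798, so 1 further minute boundary passed. Total skipped labels = 18 × 2 + 2 × 1 = 38.
Non-drop label index = 38488 + 38 = 38526; at 30 labels/s that is 00:21:24:06, i.e. DF 00:21:24;06.

00:21:24;06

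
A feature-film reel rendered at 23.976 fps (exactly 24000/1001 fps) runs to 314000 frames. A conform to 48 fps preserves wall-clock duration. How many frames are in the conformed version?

Target frames = source frames × (target rate / source rate) = 314000 × (48)/(24000/1001) = 314000 × 1001/500 = 628628.

628628 frames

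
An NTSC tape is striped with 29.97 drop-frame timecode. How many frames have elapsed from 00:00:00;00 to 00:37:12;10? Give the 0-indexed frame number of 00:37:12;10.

66902

Complete 10-minute blocks: 3, each 17982 frames → 53946.
Remaining 7 whole minutes in the current block: 1800 + 6 × 1798 = 12588 frames.
Within the current minute: 12 × 30 + 10 − 2 = 368 (labels ;00/;01 skipped at this minute). Total = 53946 + 12588 + 368 = 66902.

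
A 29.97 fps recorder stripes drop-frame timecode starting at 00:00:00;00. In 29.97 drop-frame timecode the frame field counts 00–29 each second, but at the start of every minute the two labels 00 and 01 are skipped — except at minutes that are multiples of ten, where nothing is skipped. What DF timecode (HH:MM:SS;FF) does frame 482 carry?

00:00:16;02

Ten DF minutes hold 17982 frames, so frame 482 lies in block 0 (frames 0–17981) with 482 frames into that block.
The block's first minute is 1800 frames and the rest 1798 each; 482 frames reaches minute 0, so 0 × 18 + 0 × 2 = 0 labels have been skipped so far.
Adding those back, label number 482 + 0 = 482 at 30 labels/s is 16 s + 2 f = 0 h 0 min 16 s frame 2, i.e. 00:00:16;02.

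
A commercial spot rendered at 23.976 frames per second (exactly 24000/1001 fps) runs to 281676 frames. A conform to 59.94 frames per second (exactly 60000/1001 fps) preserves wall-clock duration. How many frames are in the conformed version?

704190 frames

Target frames = source frames × (target rate / source rate) = 281676 × (60000/1001)/(24000/1001) = 281676 × 5/2 = 704190.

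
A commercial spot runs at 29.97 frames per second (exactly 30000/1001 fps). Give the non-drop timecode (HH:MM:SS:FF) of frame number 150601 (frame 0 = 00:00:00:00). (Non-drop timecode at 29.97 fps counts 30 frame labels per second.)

150601 ÷ 30 = 5020 full seconds, remainder 1 frame.
5020 s = 1 h 23 min 40 s.
Timecode: 01:23:40:01.

01:23:40:01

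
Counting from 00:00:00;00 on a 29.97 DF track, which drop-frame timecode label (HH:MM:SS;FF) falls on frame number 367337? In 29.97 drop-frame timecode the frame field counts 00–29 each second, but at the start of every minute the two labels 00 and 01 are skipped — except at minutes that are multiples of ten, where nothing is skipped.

Ten DF minutes hold 17982 frames, so frame 367337 lies in block 20 (frames 359640–377621) with 7697 frames into that block.
The block's first minute is 1800 frames and the rest 1798 each; 7697 frames reaches minute 4, so 20 × 18 + 4 × 2 = 368 labels have been skipped so far.
Adding those back, label number 367337 + 368 = 367705 at 30 labels/s is 12256 s + 25 f = 3 h 24 min 16 s frame 25, i.e. 03:24:16;25.

03:24:16;25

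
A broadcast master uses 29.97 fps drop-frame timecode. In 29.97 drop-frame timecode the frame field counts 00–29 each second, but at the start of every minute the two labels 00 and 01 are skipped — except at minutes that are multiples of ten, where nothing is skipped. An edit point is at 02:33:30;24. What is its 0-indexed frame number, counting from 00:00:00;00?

As if non-drop at 30 labels/s: (2 × 3600 + 33 × 60 + 30) × 30 + 24 = 276324.
Minute boundaries passed: 153; those not divisible by 10: 153 − 15 = 138; dropped labels = 2 × 138 = 276.
Actual frame index = 276324 − 276 = 276048.

276048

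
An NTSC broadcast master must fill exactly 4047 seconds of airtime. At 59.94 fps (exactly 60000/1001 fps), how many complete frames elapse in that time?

242577 frames

Frames = 4047 × 60000/1001 = 242820000/1001 ≈ 242577.4226.
Complete frames: 242577.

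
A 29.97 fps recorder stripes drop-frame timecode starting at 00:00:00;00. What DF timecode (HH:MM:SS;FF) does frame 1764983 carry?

Each 10-minute DF block holds 10 × 60 × 30 − 9 × 2 = 17982 frames. 1764983 ÷ 17982 → 98 full blocks, remainder 2747.
Within the partial block the first minute is 1800 frames and each further minute 1798, so 1 further minute boundary passed. Total skipped labels = 18 × 98 + 2 × 1 = 1766.
Non-drop label index = 1764983 + 1766 = 1766749; at 30 labels/s that is 16:21:31:19, i.e. DF 16:21:31;19.

16:21:31;19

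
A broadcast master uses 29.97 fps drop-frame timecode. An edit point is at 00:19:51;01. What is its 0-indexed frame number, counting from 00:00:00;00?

As if non-drop at 30 labels/s: (0 × 3600 + 19 × 60 + 51) × 30 + 1 = 35731.
Minute boundaries passed: 19; those not divisible by 10: 19 − 1 = 18; dropped labels = 2 × 18 = 36.
Actual frame index = 35731 − 36 = 35695.

35695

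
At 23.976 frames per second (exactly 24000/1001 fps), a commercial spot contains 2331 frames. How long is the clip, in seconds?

97.222125 seconds

Running time = 2331 / (24000/1001) = 97.222125 s.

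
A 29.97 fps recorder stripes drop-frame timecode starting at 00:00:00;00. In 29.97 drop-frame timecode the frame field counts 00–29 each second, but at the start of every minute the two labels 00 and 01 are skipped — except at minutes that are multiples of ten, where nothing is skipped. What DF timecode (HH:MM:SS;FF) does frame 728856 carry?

06:45:19;16

Ten DF minutes hold 17982 frames, so frame 728856 lies in block 40 (frames 719280–737261) with 9576 frames into that block.
The block's first minute is 1800 frames and the rest 1798 each; 9576 frames reaches minute 5, so 40 × 18 + 5 × 2 = 730 labels have been skipped so far.
Adding those back, label number 728856 + 730 = 729586 at 30 labels/s is 24319 s + 16 f = 6 h 45 min 19 s frame 16, i.e. 06:45:19;16.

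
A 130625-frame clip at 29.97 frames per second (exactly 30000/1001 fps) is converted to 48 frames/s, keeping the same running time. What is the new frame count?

209209 frames

Target frames = source frames × (target rate / source rate) = 130625 × (48)/(30000/1001) = 130625 × 1001/625 = 209209.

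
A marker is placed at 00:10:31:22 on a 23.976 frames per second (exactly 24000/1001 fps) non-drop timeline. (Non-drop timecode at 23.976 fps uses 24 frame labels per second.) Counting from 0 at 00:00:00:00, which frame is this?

Total seconds to the label: (0 × 3600 + 10 × 60 + 31) = 631.
Frame index = 631 × 24 + 22 = 15166.

15166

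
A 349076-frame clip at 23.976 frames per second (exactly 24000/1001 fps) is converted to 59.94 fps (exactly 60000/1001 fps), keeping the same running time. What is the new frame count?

872690 frames

Frames at target rate = 349076 × (60000/1001) / (24000/1001) = 872690.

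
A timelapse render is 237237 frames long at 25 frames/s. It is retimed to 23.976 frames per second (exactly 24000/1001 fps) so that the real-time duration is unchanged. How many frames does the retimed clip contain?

227520 frames

Target frames = source frames × (target rate / source rate) = 237237 × (24000/1001)/(25) = 237237 × 960/1001 = 227520.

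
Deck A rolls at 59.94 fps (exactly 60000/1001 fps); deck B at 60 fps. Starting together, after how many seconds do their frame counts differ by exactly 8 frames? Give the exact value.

The gap grows by |60 − 60000/1001| = 60/1001 frames per second.
Time for a 8-frame gap: 8 ÷ (60/1001) = 2002/15 s.

2002/15 seconds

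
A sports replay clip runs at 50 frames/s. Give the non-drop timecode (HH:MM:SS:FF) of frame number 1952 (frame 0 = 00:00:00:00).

00:00:39:02

1952 ÷ 50 = 39 full seconds, remainder 2 frames.
39 s = 0 h 0 min 39 s.
Timecode: 00:00:39:02.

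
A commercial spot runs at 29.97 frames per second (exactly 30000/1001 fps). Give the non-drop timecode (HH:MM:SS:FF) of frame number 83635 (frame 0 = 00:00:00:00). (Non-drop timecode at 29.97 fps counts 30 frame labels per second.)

00:46:27:25

83635 ÷ 30 = 2787 full seconds, remainder 25 frames.
2787 s = 0 h 46 min 27 s.
Timecode: 00:46:27:25.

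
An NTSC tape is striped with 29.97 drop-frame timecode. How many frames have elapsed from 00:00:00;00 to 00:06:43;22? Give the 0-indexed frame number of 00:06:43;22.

12100

Complete 10-minute blocks: 0, each 17982 frames → 0.
Remaining 6 whole minutes in the current block: 1800 + 5 × 1798 = 10790 frames.
Within the current minute: 43 × 30 + 22 − 2 = 1310 (labels ;00/;01 skipped at this minute). Total = 0 + 10790 + 1310 = 12100.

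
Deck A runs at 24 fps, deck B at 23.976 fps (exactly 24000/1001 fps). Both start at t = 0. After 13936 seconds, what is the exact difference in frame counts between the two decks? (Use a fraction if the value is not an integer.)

A emits 24 × 13936 = 334464 frames; B emits 24000/1001 × 13936 = 25728000/77.
Difference = 25728/77 frames (≈ 334.1299); B is behind A.

25728/77 frames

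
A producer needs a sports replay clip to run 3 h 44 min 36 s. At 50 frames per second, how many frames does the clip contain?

673800 frames

3 h 44 min 36 s = 13476 s.
Frames = 13476 × 50 = 673800.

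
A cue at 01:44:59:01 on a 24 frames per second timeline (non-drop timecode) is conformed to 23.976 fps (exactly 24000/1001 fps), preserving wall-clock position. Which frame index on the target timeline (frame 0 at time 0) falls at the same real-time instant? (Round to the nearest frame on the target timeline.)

frame 151026

Source frame index: (1×3600 + 44×60 + 59) × 24 + 1 = 151177.
Real time: 151177 / (24) = 151177/24 s.
Target frame: (151177/24) × (24000/1001) = 11629000/77 ≈ 151025.974 → 151026.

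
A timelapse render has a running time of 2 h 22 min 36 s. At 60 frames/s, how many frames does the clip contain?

513360 frames

2 h 22 min 36 s = 8556 s.
Frames = 8556 × 60 = 513360.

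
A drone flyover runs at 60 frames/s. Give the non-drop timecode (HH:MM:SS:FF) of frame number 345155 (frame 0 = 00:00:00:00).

345155 ÷ 60 = 5752 full seconds, remainder 35 frames.
5752 s = 1 h 35 min 52 s.
Timecode: 01:35:52:35.

01:35:52:35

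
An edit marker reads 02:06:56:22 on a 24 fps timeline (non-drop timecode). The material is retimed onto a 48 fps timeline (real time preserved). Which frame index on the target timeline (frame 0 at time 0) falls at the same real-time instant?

Source frame index: (2×3600 + 6×60 + 56) × 24 + 22 = 182806.
Real time: 182806 / (24) = 91403/12 s.
Target frame: (91403/12) × (48) = 365612.

frame 365612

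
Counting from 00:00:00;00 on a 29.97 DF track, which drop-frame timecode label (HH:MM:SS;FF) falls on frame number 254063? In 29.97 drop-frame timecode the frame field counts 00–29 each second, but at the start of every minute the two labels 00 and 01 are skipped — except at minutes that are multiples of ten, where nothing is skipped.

02:21:17;07

Each 10-minute DF block holds 10 × 60 × 30 − 9 × 2 = 17982 frames. 254063 ÷ 17982 → 14 full blocks, remainder 2315.
Within the partial block the first minute is 1800 frames and each further minute 1798, so 1 further minute boundary passed. Total skipped labels = 18 × 14 + 2 × 1 = 254.
Non-drop label index = 254063 + 254 = 254317; at 30 labels/s that is 02:21:17:07, i.e. DF 02:21:17;07.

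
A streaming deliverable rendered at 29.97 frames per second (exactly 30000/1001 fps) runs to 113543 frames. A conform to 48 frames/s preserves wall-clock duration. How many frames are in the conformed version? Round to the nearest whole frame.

181850 frames

Frames at target rate = 113543 × (48) / (30000/1001) = 113656543/625 ≈ 181850.469.
Nearest whole frame: 181850.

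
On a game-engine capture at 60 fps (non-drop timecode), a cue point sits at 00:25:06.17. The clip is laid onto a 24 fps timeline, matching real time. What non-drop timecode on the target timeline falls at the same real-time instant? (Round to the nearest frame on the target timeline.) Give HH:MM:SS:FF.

00:25:06:07

Source frame index: (0×3600 + 25×60 + 6) × 60 + 17 = 90377.
Real time: 90377 / (60) = 90377/60 s.
Target frame: (90377/60) × (24) = 180754/5 ≈ 36150.800 → 36151.
At 24 labels/s: frame 36151 → 00:25:06:07.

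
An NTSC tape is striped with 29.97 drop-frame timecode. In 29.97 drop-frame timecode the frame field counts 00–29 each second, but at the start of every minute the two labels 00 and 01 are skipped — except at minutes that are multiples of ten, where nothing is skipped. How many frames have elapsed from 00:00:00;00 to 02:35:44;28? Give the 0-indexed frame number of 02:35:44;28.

280068

Complete 10-minute blocks: 15, each 17982 frames → 269730.
Remaining 5 whole minutes in the current block: 1800 + 4 × 1798 = 8992 frames.
Within the current minute: 44 × 30 + 28 − 2 = 1346 (labels ;00/;01 skipped at this minute). Total = 269730 + 8992 + 1346 = 280068.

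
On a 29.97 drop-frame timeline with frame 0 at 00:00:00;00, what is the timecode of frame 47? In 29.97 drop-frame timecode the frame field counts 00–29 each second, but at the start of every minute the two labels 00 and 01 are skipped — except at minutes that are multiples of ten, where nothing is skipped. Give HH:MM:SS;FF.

00:00:01;17

Each 10-minute DF block holds 10 × 60 × 30 − 9 × 2 = 17982 frames. 47 ÷ 17982 → 0 full blocks, remainder 47.
Within the partial block the first minute is 1800 frames and each further minute 1798, so 0 further minute boundaries passed. Total skipped labels = 18 × 0 + 2 × 0 = 0.
Non-drop label index = 47 + 0 = 47; at 30 labels/s that is 00:00:01:17, i.e. DF 00:00:01;17.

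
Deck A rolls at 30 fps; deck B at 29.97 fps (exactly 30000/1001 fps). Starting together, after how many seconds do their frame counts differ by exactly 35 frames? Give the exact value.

The gap grows by |30000/1001 − 30| = 30/1001 frames per second.
Time for a 35-frame gap: 35 ÷ (30/1001) = 7007/6 s.

7007/6 seconds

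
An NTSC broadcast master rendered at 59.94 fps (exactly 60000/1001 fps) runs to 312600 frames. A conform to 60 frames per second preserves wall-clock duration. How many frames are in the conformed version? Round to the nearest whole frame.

312913 frames

Frames at target rate = 312600 × (60) / (60000/1001) = 1564563/5 ≈ 312912.600.
Nearest whole frame: 312913.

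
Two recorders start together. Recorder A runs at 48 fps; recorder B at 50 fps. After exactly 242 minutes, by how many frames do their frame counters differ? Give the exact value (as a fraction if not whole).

29040 frames

242 min = 14520 s.
A emits 48 × 14520 = 696960 frames; B emits 50 × 14520 = 726000.
Difference = 29040 frames; B is ahead of A.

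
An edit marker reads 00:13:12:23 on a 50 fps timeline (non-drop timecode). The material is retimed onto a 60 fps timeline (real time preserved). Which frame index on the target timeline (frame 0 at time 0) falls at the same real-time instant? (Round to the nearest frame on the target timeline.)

Source frame index: (0×3600 + 13×60 + 12) × 50 + 23 = 39623.
Real time: 39623 / (50) = 39623/50 s.
Target frame: (39623/50) × (60) = 237738/5 ≈ 47547.600 → 47548.

frame 47548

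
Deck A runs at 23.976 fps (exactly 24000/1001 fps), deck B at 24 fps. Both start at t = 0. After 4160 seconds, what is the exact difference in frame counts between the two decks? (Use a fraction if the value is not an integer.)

A emits 24000/1001 × 4160 = 7680000/77 frames; B emits 24 × 4160 = 99840.
Difference = 7680/77 frames (≈ 99.7403); B is ahead of A.

7680/77 frames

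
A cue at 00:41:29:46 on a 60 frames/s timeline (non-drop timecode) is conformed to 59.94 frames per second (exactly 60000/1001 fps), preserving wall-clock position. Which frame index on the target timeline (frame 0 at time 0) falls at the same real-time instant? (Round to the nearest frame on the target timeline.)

Source frame index: (0×3600 + 41×60 + 29) × 60 + 46 = 149386.
Real time: 149386 / (60) = 74693/30 s.
Target frame: (74693/30) × (60000/1001) = 149386000/1001 ≈ 149236.763 → 149237.

frame 149237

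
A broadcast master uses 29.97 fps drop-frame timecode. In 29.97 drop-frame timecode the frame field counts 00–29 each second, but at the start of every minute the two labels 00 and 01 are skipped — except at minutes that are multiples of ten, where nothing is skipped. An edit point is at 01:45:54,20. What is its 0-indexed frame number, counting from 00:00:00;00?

190450

Complete 10-minute blocks: 10, each 17982 frames → 179820.
Remaining 5 whole minutes in the current block: 1800 + 4 × 1798 = 8992 frames.
Within the current minute: 54 × 30 + 20 − 2 = 1638 (labels ;00/;01 skipped at this minute). Total = 179820 + 8992 + 1638 = 190450.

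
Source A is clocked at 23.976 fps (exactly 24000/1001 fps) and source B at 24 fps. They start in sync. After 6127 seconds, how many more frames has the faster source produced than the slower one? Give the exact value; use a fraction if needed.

13368/91 frames

A emits 24000/1001 × 6127 = 13368000/91 frames; B emits 24 × 6127 = 147048.
Difference = 13368/91 frames (≈ 146.9011); B is ahead of A.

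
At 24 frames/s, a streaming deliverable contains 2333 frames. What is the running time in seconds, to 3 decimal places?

97.208 seconds

Running time = 2333 × 1/24 = 2333/24 s ≈ 97.208 s.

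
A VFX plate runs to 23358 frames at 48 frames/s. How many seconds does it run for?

486.625 seconds

Running time = 23358 / (48) = 486.625 s.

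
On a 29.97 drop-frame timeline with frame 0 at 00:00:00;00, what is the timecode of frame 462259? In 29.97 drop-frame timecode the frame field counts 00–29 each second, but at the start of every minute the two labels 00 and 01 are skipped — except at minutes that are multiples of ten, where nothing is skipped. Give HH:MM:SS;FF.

Ten DF minutes hold 17982 frames, so frame 462259 lies in block 25 (frames 449550–467531) with 12709 frames into that block.
The block's first minute is 1800 frames and the rest 1798 each; 12709 frames reaches minute 7, so 25 × 18 + 7 × 2 = 464 labels have been skipped so far.
Adding those back, label number 462259 + 464 = 462723 at 30 labels/s is 15424 s + 3 f = 4 h 17 min 4 s frame 3, i.e. 04:17:04;03.

04:17:04;03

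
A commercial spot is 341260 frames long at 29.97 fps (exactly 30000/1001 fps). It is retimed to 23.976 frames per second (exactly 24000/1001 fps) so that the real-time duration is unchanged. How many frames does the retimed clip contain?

Target frames = source frames × (target rate / source rate) = 341260 × (24000/1001)/(30000/1001) = 341260 × 4/5 = 273008.

273008 frames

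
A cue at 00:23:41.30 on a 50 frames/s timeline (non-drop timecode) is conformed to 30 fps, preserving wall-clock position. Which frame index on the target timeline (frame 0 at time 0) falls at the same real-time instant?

frame 42648

Source frame index: (0×3600 + 23×60 + 41) × 50 + 30 = 71080.
Real time: 71080 / (50) = 7108/5 s.
Target frame: (7108/5) × (30) = 42648.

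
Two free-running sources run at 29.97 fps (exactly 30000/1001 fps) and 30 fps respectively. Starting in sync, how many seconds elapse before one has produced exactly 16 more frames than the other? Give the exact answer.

8008/15 seconds

The gap grows by |30 − 30000/1001| = 30/1001 frames per second.
Time for a 16-frame gap: 16 ÷ (30/1001) = 8008/15 s.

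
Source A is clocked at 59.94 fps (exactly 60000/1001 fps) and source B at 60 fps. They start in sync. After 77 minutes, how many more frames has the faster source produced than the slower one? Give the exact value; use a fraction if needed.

3600/13 frames

77 min = 4620 s.
A emits 60000/1001 × 4620 = 3600000/13 frames; B emits 60 × 4620 = 277200.
Difference = 3600/13 frames (≈ 276.9231); B is ahead of A.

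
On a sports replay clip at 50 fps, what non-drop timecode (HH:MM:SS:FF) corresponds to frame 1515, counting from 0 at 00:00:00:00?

1515 ÷ 50 = 30 full seconds, remainder 15 frames.
30 s = 0 h 0 min 30 s.
Timecode: 00:00:30:15.

00:00:30:15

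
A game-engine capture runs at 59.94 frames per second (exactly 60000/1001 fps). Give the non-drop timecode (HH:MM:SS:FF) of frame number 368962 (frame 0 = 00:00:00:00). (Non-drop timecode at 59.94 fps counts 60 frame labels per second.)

01:42:29:22

368962 ÷ 60 = 6149 full seconds, remainder 22 frames.
6149 s = 1 h 42 min 29 s.
Timecode: 01:42:29:22.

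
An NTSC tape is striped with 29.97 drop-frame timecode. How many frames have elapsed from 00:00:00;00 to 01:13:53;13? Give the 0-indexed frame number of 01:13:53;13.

132871

Complete 10-minute blocks: 7, each 17982 frames → 125874.
Remaining 3 whole minutes in the current block: 1800 + 2 × 1798 = 5396 frames.
Within the current minute: 53 × 30 + 13 − 2 = 1601 (labels ;00/;01 skipped at this minute). Total = 125874 + 5396 + 1601 = 132871.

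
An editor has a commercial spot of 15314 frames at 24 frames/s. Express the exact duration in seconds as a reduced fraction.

Running time = 15314 ÷ (24) = 15314 × 1/24 = 7657/12 s.

7657/12 seconds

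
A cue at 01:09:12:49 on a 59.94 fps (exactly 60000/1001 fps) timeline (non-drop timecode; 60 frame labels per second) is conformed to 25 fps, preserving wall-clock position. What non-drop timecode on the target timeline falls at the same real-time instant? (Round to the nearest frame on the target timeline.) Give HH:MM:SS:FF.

Source frame index: (1×3600 + 9×60 + 12) × 60 + 49 = 249169.
Real time: 249169 / (60000/1001) = 249418169/60000 s.
Target frame: (249418169/60000) × (25) = 249418169/2400 ≈ 103924.237 → 103924.
At 25 labels/s: frame 103924 → 01:09:16:24.

01:09:16:24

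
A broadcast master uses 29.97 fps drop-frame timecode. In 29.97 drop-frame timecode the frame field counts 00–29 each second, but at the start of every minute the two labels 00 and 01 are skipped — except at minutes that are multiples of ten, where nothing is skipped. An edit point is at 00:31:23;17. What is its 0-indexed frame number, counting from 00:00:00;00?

56451

Complete 10-minute blocks: 3, each 17982 frames → 53946.
Remaining 1 whole minute in the current block: 1800 + 0 × 1798 = 1800 frames.
Within the current minute: 23 × 30 + 17 − 2 = 705 (labels ;00/;01 skipped at this minute). Total = 53946 + 1800 + 705 = 56451.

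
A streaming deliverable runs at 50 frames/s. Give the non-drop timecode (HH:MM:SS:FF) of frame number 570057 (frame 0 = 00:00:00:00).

03:10:01:07

570057 ÷ 50 = 11401 full seconds, remainder 7 frames.
11401 s = 3 h 10 min 1 s.
Timecode: 03:10:01:07.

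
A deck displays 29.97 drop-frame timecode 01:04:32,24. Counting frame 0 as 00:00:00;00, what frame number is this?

Complete 10-minute blocks: 6, each 17982 frames → 107892.
Remaining 4 whole minutes in the current block: 1800 + 3 × 1798 = 7194 frames.
Within the current minute: 32 × 30 + 24 − 2 = 982 (labels ;00/;01 skipped at this minute). Total = 107892 + 7194 + 982 = 116068.

116068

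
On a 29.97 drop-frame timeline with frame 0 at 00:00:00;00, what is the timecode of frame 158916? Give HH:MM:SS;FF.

01:28:22;16

Each 10-minute DF block holds 10 × 60 × 30 − 9 × 2 = 17982 frames. 158916 ÷ 17982 → 8 full blocks, remainder 15060.
Within the partial block the first minute is 1800 frames and each further minute 1798, so 8 further minute boundaries passed. Total skipped labels = 18 × 8 + 2 × 8 = 160.
Non-drop label index = 158916 + 160 = 159076; at 30 labels/s that is 01:28:22:16, i.e. DF 01:28:22;16.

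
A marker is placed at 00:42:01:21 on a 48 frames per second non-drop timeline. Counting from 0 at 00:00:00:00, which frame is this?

121029

Total seconds to the label: (0 × 3600 + 42 × 60 + 1) = 2521.
Frame index = 2521 × 48 + 21 = 121029.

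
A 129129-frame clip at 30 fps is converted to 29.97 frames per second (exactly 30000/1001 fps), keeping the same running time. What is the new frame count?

129000 frames

Target frames = source frames × (target rate / source rate) = 129129 × (30000/1001)/(30) = 129129 × 1000/1001 = 129000.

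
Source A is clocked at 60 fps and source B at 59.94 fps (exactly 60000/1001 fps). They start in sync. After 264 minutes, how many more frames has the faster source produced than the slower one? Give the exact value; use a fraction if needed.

86400/91 frames

264 min = 15840 s.
A emits 60 × 15840 = 950400 frames; B emits 60000/1001 × 15840 = 86400000/91.
Difference = 86400/91 frames (≈ 949.4505); B is behind A.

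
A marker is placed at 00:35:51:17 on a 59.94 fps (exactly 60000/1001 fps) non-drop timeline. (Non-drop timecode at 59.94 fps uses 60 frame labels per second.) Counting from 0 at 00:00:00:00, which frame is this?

Total seconds to the label: (0 × 3600 + 35 × 60 + 51) = 2151.
Frame index = 2151 × 60 + 17 = 129077.

129077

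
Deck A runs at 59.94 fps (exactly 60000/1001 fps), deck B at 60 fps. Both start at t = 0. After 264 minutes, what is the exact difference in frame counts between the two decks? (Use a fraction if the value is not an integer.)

264 min = 15840 s.
A emits 60000/1001 × 15840 = 86400000/91 frames; B emits 60 × 15840 = 950400.
Difference = 86400/91 frames (≈ 949.4505); B is ahead of A.

86400/91 frames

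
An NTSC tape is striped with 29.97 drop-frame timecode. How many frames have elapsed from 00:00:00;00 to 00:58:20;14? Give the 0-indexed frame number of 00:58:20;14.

Complete 10-minute blocks: 5, each 17982 frames → 89910.
Remaining 8 whole minutes in the current block: 1800 + 7 × 1798 = 14386 frames.
Within the current minute: 20 × 30 + 14 − 2 = 612 (labels ;00/;01 skipped at this minute). Total = 89910 + 14386 + 612 = 104908.

104908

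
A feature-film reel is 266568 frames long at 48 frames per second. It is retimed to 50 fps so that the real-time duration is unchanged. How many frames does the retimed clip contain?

Target frames = source frames × (target rate / source rate) = 266568 × (50)/(48) = 266568 × 25/24 = 277675.

277675 frames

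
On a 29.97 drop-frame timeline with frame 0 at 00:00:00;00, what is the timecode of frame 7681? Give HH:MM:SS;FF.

00:04:16;09

Ten DF minutes hold 17982 frames, so frame 7681 lies in block 0 (frames 0–17981) with 7681 frames into that block.
The block's first minute is 1800 frames and the rest 1798 each; 7681 frames reaches minute 4, so 0 × 18 + 4 × 2 = 8 labels have been skipped so far.
Adding those back, label number 7681 + 8 = 7689 at 30 labels/s is 256 s + 9 f = 0 h 4 min 16 s frame 9, i.e. 00:04:16;09.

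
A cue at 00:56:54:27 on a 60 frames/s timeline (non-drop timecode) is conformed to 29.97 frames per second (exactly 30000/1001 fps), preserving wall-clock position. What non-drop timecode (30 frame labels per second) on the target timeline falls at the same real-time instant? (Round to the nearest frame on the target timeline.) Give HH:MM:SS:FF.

00:56:51:01

Source frame index: (0×3600 + 56×60 + 54) × 60 + 27 = 204867.
Real time: 204867 / (60) = 68289/20 s.
Target frame: (68289/20) × (30000/1001) = 7879500/77 ≈ 102331.169 → 102331.
At 30 labels/s: frame 102331 → 00:56:51:01.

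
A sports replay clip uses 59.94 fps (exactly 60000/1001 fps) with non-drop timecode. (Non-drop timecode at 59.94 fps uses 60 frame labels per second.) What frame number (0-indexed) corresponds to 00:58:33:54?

frame 210834

Total seconds to the label: (0 × 3600 + 58 × 60 + 33) = 3513.
Frame index = 3513 × 60 + 54 = 210834.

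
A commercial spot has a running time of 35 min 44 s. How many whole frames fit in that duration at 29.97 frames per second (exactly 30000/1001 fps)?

64255 frames

35 min 44 s = 2144 s.
Frames = 2144 × 30000/1001 = 64320000/1001 ≈ 64255.7443.
Complete frames: 64255.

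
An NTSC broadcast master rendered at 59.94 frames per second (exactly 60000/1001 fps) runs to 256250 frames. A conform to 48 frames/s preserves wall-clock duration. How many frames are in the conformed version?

Target frames = source frames × (target rate / source rate) = 256250 × (48)/(60000/1001) = 256250 × 1001/1250 = 205205.

205205 frames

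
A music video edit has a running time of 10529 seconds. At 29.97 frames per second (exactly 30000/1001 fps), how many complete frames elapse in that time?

315554 frames

Frames = 10529 × 30000/1001 = 315870000/1001 ≈ 315554.4456.
Complete frames: 315554.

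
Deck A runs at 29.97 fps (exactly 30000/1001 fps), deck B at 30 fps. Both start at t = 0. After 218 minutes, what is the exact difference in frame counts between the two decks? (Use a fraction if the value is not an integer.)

392400/1001 frames

218 min = 13080 s.
A emits 30000/1001 × 13080 = 392400000/1001 frames; B emits 30 × 13080 = 392400.
Difference = 392400/1001 frames (≈ 392.0080); B is ahead of A.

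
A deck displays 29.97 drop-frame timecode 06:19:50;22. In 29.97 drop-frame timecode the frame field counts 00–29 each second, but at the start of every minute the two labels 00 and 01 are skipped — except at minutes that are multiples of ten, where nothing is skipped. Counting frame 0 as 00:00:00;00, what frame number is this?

683038

Complete 10-minute blocks: 37, each 17982 frames → 665334.
Remaining 9 whole minutes in the current block: 1800 + 8 × 1798 = 16184 frames.
Within the current minute: 50 × 30 + 22 − 2 = 1520 (labels ;00/;01 skipped at this minute). Total = 665334 + 16184 + 1520 = 683038.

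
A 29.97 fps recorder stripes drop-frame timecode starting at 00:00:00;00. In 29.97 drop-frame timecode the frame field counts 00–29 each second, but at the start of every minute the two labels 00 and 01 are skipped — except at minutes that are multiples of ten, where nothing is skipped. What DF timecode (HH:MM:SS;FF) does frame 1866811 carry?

17:18:09;11

Ten DF minutes hold 17982 frames, so frame 1866811 lies in block 103 (frames 1852146–1870127) with 14665 frames into that block.
The block's first minute is 1800 frames and the rest 1798 each; 14665 frames reaches minute 8, so 103 × 18 + 8 × 2 = 1870 labels have been skipped so far.
Adding those back, label number 1866811 + 1870 = 1868681 at 30 labels/s is 62289 s + 11 f = 17 h 18 min 9 s frame 11, i.e. 17:18:09;11.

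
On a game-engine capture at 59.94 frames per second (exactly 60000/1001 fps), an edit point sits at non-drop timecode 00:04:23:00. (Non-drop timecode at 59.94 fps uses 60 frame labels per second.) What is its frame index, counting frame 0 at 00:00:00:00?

frame 15780

Total seconds to the label: (0 × 3600 + 4 × 60 + 23) = 263.
Frame index = 263 × 60 + 0 = 15780.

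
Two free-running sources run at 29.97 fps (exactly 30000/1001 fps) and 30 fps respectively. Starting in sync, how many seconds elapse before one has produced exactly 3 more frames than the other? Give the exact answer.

100.1 seconds

The gap grows by |30 − 30000/1001| = 30/1001 frames per second.
Time for a 3-frame gap: 3 ÷ (30/1001) = 100.1 s.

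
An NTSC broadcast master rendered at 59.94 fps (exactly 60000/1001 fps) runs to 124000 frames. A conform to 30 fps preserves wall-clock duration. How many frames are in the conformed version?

62062 frames

Target frames = source frames × (target rate / source rate) = 124000 × (30)/(60000/1001) = 124000 × 1001/2000 = 62062.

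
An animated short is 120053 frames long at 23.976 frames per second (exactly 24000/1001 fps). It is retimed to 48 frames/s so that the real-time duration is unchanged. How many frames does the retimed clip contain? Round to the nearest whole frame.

Frames at target rate = 120053 × (48) / (24000/1001) = 120173053/500 ≈ 240346.106.
Nearest whole frame: 240346.

240346 frames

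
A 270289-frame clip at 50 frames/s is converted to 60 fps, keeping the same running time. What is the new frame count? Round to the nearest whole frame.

Frames at target rate = 270289 × (60) / (50) = 1621734/5 ≈ 324346.800.
Nearest whole frame: 324347.

324347 frames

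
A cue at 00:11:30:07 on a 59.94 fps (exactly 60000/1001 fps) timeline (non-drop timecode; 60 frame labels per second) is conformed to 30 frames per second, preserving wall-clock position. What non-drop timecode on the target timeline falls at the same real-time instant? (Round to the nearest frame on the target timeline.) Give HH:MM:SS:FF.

00:11:30:24

Source frame index: (0×3600 + 11×60 + 30) × 60 + 7 = 41407.
Real time: 41407 / (60000/1001) = 41448407/60000 s.
Target frame: (41448407/60000) × (30) = 41448407/2000 ≈ 20724.203 → 20724.
At 30 labels/s: frame 20724 → 00:11:30:24.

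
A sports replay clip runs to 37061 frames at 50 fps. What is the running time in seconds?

Running time = 37061 / (50) = 741.22 s.

741.22 seconds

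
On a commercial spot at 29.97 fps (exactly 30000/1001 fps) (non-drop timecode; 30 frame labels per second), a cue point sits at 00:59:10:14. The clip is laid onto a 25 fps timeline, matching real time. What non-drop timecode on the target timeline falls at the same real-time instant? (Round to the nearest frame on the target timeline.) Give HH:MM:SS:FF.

Source frame index: (0×3600 + 59×60 + 10) × 30 + 14 = 106514.
Real time: 106514 / (30000/1001) = 53310257/15000 s.
Target frame: (53310257/15000) × (25) = 53310257/600 ≈ 88850.428 → 88850.
At 25 labels/s: frame 88850 → 00:59:14:00.

00:59:14:00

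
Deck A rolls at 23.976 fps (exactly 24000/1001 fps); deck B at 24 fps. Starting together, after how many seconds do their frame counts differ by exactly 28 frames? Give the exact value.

The gap grows by |24 − 24000/1001| = 24/1001 frames per second.
Time for a 28-frame gap: 28 ÷ (24/1001) = 7007/6 s.

7007/6 seconds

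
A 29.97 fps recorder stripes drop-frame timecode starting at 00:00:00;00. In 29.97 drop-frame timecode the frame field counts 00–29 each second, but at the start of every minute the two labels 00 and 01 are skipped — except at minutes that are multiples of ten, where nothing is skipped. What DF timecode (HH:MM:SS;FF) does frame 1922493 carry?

17:49:07;09

Ten DF minutes hold 17982 frames, so frame 1922493 lies in block 106 (frames 1906092–1924073) with 16401 frames into that block.
The block's first minute is 1800 frames and the rest 1798 each; 16401 frames reaches minute 9, so 106 × 18 + 9 × 2 = 1926 labels have been skipped so far.
Adding those back, label number 1922493 + 1926 = 1924419 at 30 labels/s is 64147 s + 9 f = 17 h 49 min 7 s frame 9, i.e. 17:49:07;09.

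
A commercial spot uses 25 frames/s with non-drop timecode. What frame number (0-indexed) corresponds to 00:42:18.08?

63458

Total seconds to the label: (0 × 3600 + 42 × 60 + 18) = 2538.
Frame index = 2538 × 25 + 8 = 63458.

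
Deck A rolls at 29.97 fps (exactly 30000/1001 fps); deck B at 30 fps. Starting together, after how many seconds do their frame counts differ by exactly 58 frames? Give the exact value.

The gap grows by |30 − 30000/1001| = 30/1001 frames per second.
Time for a 58-frame gap: 58 ÷ (30/1001) = 29029/15 s.

29029/15 seconds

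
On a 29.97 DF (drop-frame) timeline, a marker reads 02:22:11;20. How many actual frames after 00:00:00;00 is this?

Complete 10-minute blocks: 14, each 17982 frames → 251748.
Remaining 2 whole minutes in the current block: 1800 + 1 × 1798 = 3598 frames.
Within the current minute: 11 × 30 + 20 − 2 = 348 (labels ;00/;01 skipped at this minute). Total = 251748 + 3598 + 348 = 255694.

255694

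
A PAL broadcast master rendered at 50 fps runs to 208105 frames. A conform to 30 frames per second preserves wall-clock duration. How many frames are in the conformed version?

124863 frames

Frames at target rate = 208105 × (30) / (50) = 124863.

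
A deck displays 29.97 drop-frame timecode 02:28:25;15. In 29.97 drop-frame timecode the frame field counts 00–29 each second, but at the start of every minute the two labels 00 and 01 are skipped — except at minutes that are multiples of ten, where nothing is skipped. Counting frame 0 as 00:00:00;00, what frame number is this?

As if non-drop at 30 labels/s: (2 × 3600 + 28 × 60 + 25) × 30 + 15 = 267165.
Minute boundaries passed: 148; those not divisible by 10: 148 − 14 = 134; dropped labels = 2 × 134 = 268.
Actual frame index = 267165 − 268 = 266897.

266897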